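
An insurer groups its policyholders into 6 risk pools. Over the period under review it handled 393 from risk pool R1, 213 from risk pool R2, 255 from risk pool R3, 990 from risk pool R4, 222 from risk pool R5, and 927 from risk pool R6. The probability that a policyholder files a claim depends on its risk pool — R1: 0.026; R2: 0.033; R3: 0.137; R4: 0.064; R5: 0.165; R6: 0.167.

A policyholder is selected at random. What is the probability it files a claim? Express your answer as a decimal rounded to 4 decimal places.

P(C) ≈ 0.1023

Total: 393 + 213 + 255 + 990 + 222 + 927 = 3000.
P(R1) = 393/3000 = 0.131. P(R2) = 213/3000 = 0.071. P(R3) = 255/3000 = 0.085. P(R4) = 990/3000 = 0.33. P(R5) = 222/3000 = 0.074. P(R6) = 927/3000 = 0.309.
Using total probability over the partition,
P(C) = P(C|R1)·P(R1) + P(C|R2)·P(R2) + P(C|R3)·P(R3) + P(C|R4)·P(R4) + P(C|R5)·P(R5) + P(C|R6)·P(R6)
      = 0.026·0.131 + 0.033·0.071 + 0.137·0.085 + 0.064·0.33 + 0.165·0.074 + 0.167·0.309
      = 0.003406 + 0.002343 + 0.011645 + 0.02112 + 0.01221 + 0.051603 = 0.102327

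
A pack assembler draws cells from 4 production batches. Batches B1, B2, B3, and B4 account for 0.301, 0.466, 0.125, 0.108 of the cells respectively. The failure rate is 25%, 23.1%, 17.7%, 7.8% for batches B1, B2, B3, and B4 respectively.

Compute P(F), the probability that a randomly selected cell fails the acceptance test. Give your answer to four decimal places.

0.2134

Using total probability over the partition,
P(F) = P(F|B1)·P(B1) + P(F|B2)·P(B2) + P(F|B3)·P(B3) + P(F|B4)·P(B4)
      = 0.25·0.301 + 0.231·0.466 + 0.177·0.125 + 0.078·0.108
      = 0.07525 + 0.107646 + 0.022125 + 0.008424 = 0.213445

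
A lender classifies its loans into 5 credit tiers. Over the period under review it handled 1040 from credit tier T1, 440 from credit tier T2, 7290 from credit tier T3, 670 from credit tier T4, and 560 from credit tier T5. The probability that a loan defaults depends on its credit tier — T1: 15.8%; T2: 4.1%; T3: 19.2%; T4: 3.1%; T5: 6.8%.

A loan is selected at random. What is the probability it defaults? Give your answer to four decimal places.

P(D) ≈ 0.1641

Total: 1040 + 440 + 7290 + 670 + 560 = 10000.
P(T1) = 1040/10000 = 0.104. P(T2) = 440/10000 = 0.044. P(T3) = 7290/10000 = 0.729. P(T4) = 670/10000 = 0.067. P(T5) = 560/10000 = 0.056.
P(D) = P(D|T1)·P(T1) + P(D|T2)·P(T2) + P(D|T3)·P(T3) + P(D|T4)·P(T4) + P(D|T5)·P(T5)
      = 0.158·0.104 + 0.041·0.044 + 0.192·0.729 + 0.031·0.067 + 0.068·0.056
      = 0.016432 + 0.001804 + 0.139968 + 0.002077 + 0.003808 = 0.164089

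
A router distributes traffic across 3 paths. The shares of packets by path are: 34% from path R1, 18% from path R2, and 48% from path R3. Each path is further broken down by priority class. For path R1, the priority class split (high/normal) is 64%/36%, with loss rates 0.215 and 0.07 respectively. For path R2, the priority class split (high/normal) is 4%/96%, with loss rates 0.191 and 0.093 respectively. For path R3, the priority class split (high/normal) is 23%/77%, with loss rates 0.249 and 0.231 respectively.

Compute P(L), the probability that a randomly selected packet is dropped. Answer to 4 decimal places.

P(L) ≈ 0.1857

P(L|R1) = 0.64·0.215 + 0.36·0.07 = 0.1376 + 0.0252 = 0.1628
P(L|R2) = 0.04·0.191 + 0.96·0.093 = 0.00764 + 0.08928 = 0.09692
P(L|R3) = 0.23·0.249 + 0.77·0.231 = 0.05727 + 0.17787 = 0.23514
Then overall,
P(L) = 0.34·0.1628 + 0.18·0.09692 + 0.48·0.23514
      = 0.055352 + 0.0174456 + 0.1128672 = 0.1856648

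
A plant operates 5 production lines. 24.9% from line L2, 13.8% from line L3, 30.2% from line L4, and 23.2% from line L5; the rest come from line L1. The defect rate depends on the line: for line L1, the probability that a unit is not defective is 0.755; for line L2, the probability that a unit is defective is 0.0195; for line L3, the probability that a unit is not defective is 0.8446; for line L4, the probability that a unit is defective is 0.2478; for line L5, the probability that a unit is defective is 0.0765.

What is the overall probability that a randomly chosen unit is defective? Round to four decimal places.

P(D) ≈ 0.1382

P(L1) = 1 − (0.249 + 0.138 + 0.302 + 0.232) = 0.079.
P(D|L1) = 1 − 0.755 = 0.245.
P(D|L3) = 1 − 0.8446 = 0.1554.
Summing over the partition,
P(D) = P(D|L1)·P(L1) + P(D|L2)·P(L2) + P(D|L3)·P(L3) + P(D|L4)·P(L4) + P(D|L5)·P(L5)
      = 0.245·0.079 + 0.0195·0.249 + 0.1554·0.138 + 0.2478·0.302 + 0.0765·0.232
      = 0.019355 + 0.0048555 + 0.0214452 + 0.0748356 + 0.017748 = 0.1382393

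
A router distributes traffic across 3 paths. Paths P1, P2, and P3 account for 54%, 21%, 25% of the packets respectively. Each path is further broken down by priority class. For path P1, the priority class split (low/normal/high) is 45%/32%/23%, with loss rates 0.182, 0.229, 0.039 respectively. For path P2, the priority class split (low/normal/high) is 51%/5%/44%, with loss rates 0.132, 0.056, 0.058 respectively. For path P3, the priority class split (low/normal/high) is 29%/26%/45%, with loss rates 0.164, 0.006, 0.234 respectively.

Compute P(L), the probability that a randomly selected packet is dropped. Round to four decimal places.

0.1473

P(L|P1) = 0.45·0.182 + 0.32·0.229 + 0.23·0.039 = 0.0819 + 0.07328 + 0.00897 = 0.16415
P(L|P2) = 0.51·0.132 + 0.05·0.056 + 0.44·0.058 = 0.06732 + 0.0028 + 0.02552 = 0.09564
P(L|P3) = 0.29·0.164 + 0.26·0.006 + 0.45·0.234 = 0.04756 + 0.00156 + 0.1053 = 0.15442
By total probability over the outer partition,
P(L) = 0.54·0.16415 + 0.21·0.09564 + 0.25·0.15442
      = 0.088641 + 0.0200844 + 0.038605 = 0.1473304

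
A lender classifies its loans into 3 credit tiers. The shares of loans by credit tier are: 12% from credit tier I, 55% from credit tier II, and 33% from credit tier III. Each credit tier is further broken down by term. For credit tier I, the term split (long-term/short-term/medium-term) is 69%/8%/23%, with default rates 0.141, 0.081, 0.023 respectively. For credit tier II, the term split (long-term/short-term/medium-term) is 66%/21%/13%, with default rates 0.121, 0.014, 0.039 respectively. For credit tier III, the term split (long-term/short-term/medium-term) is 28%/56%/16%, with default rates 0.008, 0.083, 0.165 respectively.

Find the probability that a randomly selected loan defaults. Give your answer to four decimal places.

0.0862

P(D|I) = 0.69·0.141 + 0.08·0.081 + 0.23·0.023 = 0.09729 + 0.00648 + 0.00529 = 0.10906
P(D|II) = 0.66·0.121 + 0.21·0.014 + 0.13·0.039 = 0.07986 + 0.00294 + 0.00507 = 0.08787
P(D|III) = 0.28·0.008 + 0.56·0.083 + 0.16·0.165 = 0.00224 + 0.04648 + 0.0264 = 0.07512
Then overall,
P(D) = 0.12·0.10906 + 0.55·0.08787 + 0.33·0.07512
      = 0.0130872 + 0.0483285 + 0.0247896 = 0.0862053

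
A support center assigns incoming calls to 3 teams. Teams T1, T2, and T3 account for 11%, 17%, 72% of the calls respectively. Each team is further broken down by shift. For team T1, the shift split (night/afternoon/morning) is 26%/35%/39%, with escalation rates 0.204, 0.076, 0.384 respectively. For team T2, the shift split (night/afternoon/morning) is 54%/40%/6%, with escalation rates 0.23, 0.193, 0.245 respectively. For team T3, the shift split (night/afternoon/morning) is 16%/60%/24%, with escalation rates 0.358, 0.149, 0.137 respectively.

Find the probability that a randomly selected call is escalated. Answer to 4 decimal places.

P(E|T1) = 0.26·0.204 + 0.35·0.076 + 0.39·0.384 = 0.05304 + 0.0266 + 0.14976 = 0.2294
P(E|T2) = 0.54·0.23 + 0.4·0.193 + 0.06·0.245 = 0.1242 + 0.0772 + 0.0147 = 0.2161
P(E|T3) = 0.16·0.358 + 0.6·0.149 + 0.24·0.137 = 0.05728 + 0.0894 + 0.03288 = 0.17956
Then overall,
P(E) = 0.11·0.2294 + 0.17·0.2161 + 0.72·0.17956
      = 0.025234 + 0.036737 + 0.1292832 = 0.1912542

P(E) ≈ 0.1913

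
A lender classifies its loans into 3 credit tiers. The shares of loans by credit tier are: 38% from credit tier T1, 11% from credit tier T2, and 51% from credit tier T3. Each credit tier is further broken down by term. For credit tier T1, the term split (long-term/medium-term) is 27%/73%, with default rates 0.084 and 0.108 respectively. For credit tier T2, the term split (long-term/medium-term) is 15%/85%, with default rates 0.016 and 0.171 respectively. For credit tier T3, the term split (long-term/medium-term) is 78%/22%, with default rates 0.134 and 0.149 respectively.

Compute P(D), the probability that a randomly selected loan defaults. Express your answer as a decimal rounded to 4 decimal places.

P(D|T1) = 0.27·0.084 + 0.73·0.108 = 0.02268 + 0.07884 = 0.10152
P(D|T2) = 0.15·0.016 + 0.85·0.171 = 0.0024 + 0.14535 = 0.14775
P(D|T3) = 0.78·0.134 + 0.22·0.149 = 0.10452 + 0.03278 = 0.1373
By total probability over the outer partition,
P(D) = 0.38·0.10152 + 0.11·0.14775 + 0.51·0.1373
      = 0.0385776 + 0.0162525 + 0.070023 = 0.1248531

0.1249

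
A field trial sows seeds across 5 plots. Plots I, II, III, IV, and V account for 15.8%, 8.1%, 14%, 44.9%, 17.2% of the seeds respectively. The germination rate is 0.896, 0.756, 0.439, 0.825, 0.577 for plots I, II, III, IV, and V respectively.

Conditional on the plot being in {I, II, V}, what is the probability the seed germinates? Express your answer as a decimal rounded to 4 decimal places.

0.7349

Let S = {I, II, V}.
P(S) = 0.158 + 0.081 + 0.172 = 0.411.
P(G ∩ S) = 0.896·0.158 + 0.756·0.081 + 0.577·0.172 = 0.141568 + 0.061236 + 0.099244 = 0.302048.
P(G | S) = 0.302048 / 0.411 = 0.734910…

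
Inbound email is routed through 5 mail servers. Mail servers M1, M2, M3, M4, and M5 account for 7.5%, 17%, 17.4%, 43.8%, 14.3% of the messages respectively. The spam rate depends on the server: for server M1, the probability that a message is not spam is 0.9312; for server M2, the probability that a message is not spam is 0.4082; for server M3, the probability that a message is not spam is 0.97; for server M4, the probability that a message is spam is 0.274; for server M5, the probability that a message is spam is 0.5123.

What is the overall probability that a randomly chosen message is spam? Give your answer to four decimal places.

P(S) ≈ 0.3043

P(S|M1) = 1 − 0.9312 = 0.0688.
P(S|M2) = 1 − 0.4082 = 0.5918.
P(S|M3) = 1 − 0.97 = 0.03.
P(S) = P(S|M1)·P(M1) + P(S|M2)·P(M2) + P(S|M3)·P(M3) + P(S|M4)·P(M4) + P(S|M5)·P(M5)
      = 0.0688·0.075 + 0.5918·0.17 + 0.03·0.174 + 0.274·0.438 + 0.5123·0.143
      = 0.00516 + 0.100606 + 0.00522 + 0.120012 + 0.0732589 = 0.3042569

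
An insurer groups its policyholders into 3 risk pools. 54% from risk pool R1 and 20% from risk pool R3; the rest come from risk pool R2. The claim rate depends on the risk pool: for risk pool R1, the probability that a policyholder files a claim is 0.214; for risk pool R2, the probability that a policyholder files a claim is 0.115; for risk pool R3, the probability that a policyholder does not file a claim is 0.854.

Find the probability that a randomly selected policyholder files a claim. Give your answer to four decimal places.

P(C) ≈ 0.1747

P(R2) = 1 − (0.54 + 0.2) = 0.26.
P(C|R3) = 1 − 0.854 = 0.146.
By the law of total probability,
P(C) = P(C|R1)·P(R1) + P(C|R2)·P(R2) + P(C|R3)·P(R3)
      = 0.214·0.54 + 0.115·0.26 + 0.146·0.2
      = 0.11556 + 0.0299 + 0.0292 = 0.17466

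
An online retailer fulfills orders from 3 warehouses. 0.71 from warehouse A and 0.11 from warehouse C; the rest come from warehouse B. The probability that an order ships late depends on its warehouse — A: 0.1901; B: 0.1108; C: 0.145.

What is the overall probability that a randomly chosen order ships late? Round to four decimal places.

P(B) = 1 − (0.71 + 0.11) = 0.18.
Using total probability over the partition,
P(L) = P(L|A)·P(A) + P(L|B)·P(B) + P(L|C)·P(C)
      = 0.1901·0.71 + 0.1108·0.18 + 0.145·0.11
      = 0.134971 + 0.019944 + 0.01595 = 0.170865

P(L) ≈ 0.1709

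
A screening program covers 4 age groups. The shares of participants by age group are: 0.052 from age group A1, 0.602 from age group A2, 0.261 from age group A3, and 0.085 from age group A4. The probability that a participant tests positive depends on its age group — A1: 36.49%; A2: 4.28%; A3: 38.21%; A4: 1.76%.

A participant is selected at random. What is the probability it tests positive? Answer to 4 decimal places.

By the law of total probability,
P(T) = P(T|A1)·P(A1) + P(T|A2)·P(A2) + P(T|A3)·P(A3) + P(T|A4)·P(A4)
      = 0.3649·0.052 + 0.0428·0.602 + 0.3821·0.261 + 0.0176·0.085
      = 0.0189748 + 0.0257656 + 0.0997281 + 0.001496 = 0.1459645

P(T) ≈ 0.1460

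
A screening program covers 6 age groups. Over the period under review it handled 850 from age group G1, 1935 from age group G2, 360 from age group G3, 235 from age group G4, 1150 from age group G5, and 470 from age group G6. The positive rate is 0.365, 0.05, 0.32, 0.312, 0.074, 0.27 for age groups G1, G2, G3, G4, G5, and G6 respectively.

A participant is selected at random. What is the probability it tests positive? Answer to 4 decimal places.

Total: 850 + 1935 + 360 + 235 + 1150 + 470 = 5000.
P(G1) = 850/5000 = 0.17. P(G2) = 1935/5000 = 0.387. P(G3) = 360/5000 = 0.072. P(G4) = 235/5000 = 0.047. P(G5) = 1150/5000 = 0.23. P(G6) = 470/5000 = 0.094.
Using total probability over the partition,
P(T) = P(T|G1)·P(G1) + P(T|G2)·P(G2) + P(T|G3)·P(G3) + P(T|G4)·P(G4) + P(T|G5)·P(G5) + P(T|G6)·P(G6)
      = 0.365·0.17 + 0.05·0.387 + 0.32·0.072 + 0.312·0.047 + 0.074·0.23 + 0.27·0.094
      = 0.06205 + 0.01935 + 0.02304 + 0.014664 + 0.01702 + 0.02538 = 0.161504

P(T) ≈ 0.1615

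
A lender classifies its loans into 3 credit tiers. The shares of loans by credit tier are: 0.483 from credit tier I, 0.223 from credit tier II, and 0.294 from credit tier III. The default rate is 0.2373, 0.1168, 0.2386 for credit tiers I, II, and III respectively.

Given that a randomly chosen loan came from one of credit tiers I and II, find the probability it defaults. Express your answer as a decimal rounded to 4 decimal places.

P(D|S) ≈ 0.1992

Let S = {I, II}.
P(S) = 0.483 + 0.223 = 0.706.
P(D ∩ S) = 0.2373·0.483 + 0.1168·0.223 = 0.1146159 + 0.0260464 = 0.1406623.
P(D | S) = 0.1406623 / 0.706 = 0.199238…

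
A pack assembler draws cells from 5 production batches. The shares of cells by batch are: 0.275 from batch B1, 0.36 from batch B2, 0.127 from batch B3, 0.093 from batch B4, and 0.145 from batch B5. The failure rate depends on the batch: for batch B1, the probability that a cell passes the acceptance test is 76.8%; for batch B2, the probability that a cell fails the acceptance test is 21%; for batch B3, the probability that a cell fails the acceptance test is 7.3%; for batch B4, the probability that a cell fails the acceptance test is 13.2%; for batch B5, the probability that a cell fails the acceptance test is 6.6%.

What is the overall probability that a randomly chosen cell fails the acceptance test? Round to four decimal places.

P(F|B1) = 1 − 0.768 = 0.232.
P(F) = P(F|B1)·P(B1) + P(F|B2)·P(B2) + P(F|B3)·P(B3) + P(F|B4)·P(B4) + P(F|B5)·P(B5)
      = 0.232·0.275 + 0.21·0.36 + 0.073·0.127 + 0.132·0.093 + 0.066·0.145
      = 0.0638 + 0.0756 + 0.009271 + 0.012276 + 0.00957 = 0.170517

P(F) ≈ 0.1705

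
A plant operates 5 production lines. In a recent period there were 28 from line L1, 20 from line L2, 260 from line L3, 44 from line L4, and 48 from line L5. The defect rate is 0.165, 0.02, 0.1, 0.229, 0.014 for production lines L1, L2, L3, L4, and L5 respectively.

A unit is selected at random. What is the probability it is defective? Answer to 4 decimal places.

Total: 28 + 20 + 260 + 44 + 48 = 400.
P(L1) = 28/400 = 0.07. P(L2) = 20/400 = 0.05. P(L3) = 260/400 = 0.65. P(L4) = 44/400 = 0.11. P(L5) = 48/400 = 0.12.
Using total probability over the partition,
P(D) = P(D|L1)·P(L1) + P(D|L2)·P(L2) + P(D|L3)·P(L3) + P(D|L4)·P(L4) + P(D|L5)·P(L5)
      = 0.165·0.07 + 0.02·0.05 + 0.1·0.65 + 0.229·0.11 + 0.014·0.12
      = 0.01155 + 0.001 + 0.065 + 0.02519 + 0.00168 = 0.10442

0.1044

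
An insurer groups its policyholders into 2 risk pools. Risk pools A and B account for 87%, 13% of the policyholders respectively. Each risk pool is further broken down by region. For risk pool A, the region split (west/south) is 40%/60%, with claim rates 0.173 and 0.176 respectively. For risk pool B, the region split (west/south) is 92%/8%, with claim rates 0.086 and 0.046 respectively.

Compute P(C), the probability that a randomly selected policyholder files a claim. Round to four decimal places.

P(C|A) = 0.4·0.173 + 0.6·0.176 = 0.0692 + 0.1056 = 0.1748
P(C|B) = 0.92·0.086 + 0.08·0.046 = 0.07912 + 0.00368 = 0.0828
Then overall,
P(C) = 0.87·0.1748 + 0.13·0.0828
      = 0.152076 + 0.010764 = 0.16284

0.1628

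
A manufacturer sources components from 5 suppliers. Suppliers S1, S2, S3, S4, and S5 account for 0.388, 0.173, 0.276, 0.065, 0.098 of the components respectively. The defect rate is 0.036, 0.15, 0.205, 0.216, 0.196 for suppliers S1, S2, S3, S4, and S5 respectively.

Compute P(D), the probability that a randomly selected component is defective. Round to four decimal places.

0.1297

By the law of total probability,
P(D) = P(D|S1)·P(S1) + P(D|S2)·P(S2) + P(D|S3)·P(S3) + P(D|S4)·P(S4) + P(D|S5)·P(S5)
      = 0.036·0.388 + 0.15·0.173 + 0.205·0.276 + 0.216·0.065 + 0.196·0.098
      = 0.013968 + 0.02595 + 0.05658 + 0.01404 + 0.019208 = 0.129746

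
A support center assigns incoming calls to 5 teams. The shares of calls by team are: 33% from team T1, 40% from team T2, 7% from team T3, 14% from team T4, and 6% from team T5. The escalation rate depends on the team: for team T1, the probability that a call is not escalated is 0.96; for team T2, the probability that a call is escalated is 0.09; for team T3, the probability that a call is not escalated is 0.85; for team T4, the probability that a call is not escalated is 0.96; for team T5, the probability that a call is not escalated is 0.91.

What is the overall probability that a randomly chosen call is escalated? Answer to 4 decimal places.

0.0707

P(E|T1) = 1 − 0.96 = 0.04.
P(E|T3) = 1 − 0.85 = 0.15.
P(E|T4) = 1 − 0.96 = 0.04.
P(E|T5) = 1 − 0.91 = 0.09.
By the law of total probability,
P(E) = P(E|T1)·P(T1) + P(E|T2)·P(T2) + P(E|T3)·P(T3) + P(E|T4)·P(T4) + P(E|T5)·P(T5)
      = 0.04·0.33 + 0.09·0.4 + 0.15·0.07 + 0.04·0.14 + 0.09·0.06
      = 0.0132 + 0.036 + 0.0105 + 0.0056 + 0.0054 = 0.0707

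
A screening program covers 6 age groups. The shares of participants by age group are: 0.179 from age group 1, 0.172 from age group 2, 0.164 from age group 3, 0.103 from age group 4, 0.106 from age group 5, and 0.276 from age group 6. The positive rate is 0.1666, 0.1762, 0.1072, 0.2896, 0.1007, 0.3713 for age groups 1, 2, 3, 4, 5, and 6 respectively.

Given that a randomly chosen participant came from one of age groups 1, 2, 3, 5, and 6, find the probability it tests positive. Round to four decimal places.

Let S = {1, 2, 3, 5, 6}.
P(S) = 0.179 + 0.172 + 0.164 + 0.106 + 0.276 = 0.897.
P(T ∩ S) = 0.1666·0.179 + 0.1762·0.172 + 0.1072·0.164 + 0.1007·0.106 + 0.3713·0.276 = 0.0298214 + 0.0303064 + 0.0175808 + 0.0106742 + 0.1024788 = 0.1908616.
P(T | S) = 0.1908616 / 0.897 = 0.212778…

0.2128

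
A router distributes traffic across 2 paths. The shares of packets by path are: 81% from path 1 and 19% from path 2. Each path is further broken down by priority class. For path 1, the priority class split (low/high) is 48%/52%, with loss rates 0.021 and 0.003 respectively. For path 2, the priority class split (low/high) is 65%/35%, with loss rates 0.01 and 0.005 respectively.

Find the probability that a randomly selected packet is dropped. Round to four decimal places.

P(L|1) = 0.48·0.021 + 0.52·0.003 = 0.01008 + 0.00156 = 0.01164
P(L|2) = 0.65·0.01 + 0.35·0.005 = 0.0065 + 0.00175 = 0.00825
Then overall,
P(L) = 0.81·0.01164 + 0.19·0.00825
      = 0.0094284 + 0.0015675 = 0.0109959

P(L) ≈ 0.0110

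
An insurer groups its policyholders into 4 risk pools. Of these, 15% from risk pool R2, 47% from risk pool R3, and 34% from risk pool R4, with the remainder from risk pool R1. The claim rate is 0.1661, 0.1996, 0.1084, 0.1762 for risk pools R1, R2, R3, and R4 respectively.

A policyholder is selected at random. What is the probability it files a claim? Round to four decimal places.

P(R1) = 1 − (0.15 + 0.47 + 0.34) = 0.04.
Summing over the partition,
P(C) = P(C|R1)·P(R1) + P(C|R2)·P(R2) + P(C|R3)·P(R3) + P(C|R4)·P(R4)
      = 0.1661·0.04 + 0.1996·0.15 + 0.1084·0.47 + 0.1762·0.34
      = 0.006644 + 0.02994 + 0.050948 + 0.059908 = 0.14744

0.1474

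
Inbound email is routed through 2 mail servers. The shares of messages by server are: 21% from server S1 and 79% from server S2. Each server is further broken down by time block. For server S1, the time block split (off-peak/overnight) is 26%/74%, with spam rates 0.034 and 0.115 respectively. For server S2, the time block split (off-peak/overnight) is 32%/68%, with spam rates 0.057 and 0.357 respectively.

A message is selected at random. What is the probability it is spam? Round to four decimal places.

P(S) ≈ 0.2259

P(S|S1) = 0.26·0.034 + 0.74·0.115 = 0.00884 + 0.0851 = 0.09394
P(S|S2) = 0.32·0.057 + 0.68·0.357 = 0.01824 + 0.24276 = 0.261
Then overall,
P(S) = 0.21·0.09394 + 0.79·0.261
      = 0.0197274 + 0.20619 = 0.2259174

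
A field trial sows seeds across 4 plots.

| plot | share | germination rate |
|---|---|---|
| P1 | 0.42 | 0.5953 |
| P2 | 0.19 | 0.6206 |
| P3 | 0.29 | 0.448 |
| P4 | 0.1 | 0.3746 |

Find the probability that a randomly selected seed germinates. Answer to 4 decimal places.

0.5353

P(G) = P(G|P1)·P(P1) + P(G|P2)·P(P2) + P(G|P3)·P(P3) + P(G|P4)·P(P4)
      = 0.5953·0.42 + 0.6206·0.19 + 0.448·0.29 + 0.3746·0.1
      = 0.250026 + 0.117914 + 0.12992 + 0.03746 = 0.53532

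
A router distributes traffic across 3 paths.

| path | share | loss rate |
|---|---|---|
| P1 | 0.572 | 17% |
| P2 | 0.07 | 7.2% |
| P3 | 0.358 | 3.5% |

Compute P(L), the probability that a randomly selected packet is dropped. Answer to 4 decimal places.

P(L) = P(L|P1)·P(P1) + P(L|P2)·P(P2) + P(L|P3)·P(P3)
      = 0.17·0.572 + 0.072·0.07 + 0.035·0.358
      = 0.09724 + 0.00504 + 0.01253 = 0.11481

0.1148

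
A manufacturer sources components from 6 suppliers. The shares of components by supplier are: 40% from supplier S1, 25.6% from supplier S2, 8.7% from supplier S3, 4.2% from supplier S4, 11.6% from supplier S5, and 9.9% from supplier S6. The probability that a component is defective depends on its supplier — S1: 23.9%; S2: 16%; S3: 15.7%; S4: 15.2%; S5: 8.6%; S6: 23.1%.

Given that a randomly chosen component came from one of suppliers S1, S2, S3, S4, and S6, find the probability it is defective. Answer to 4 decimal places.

0.2030

Let S = {S1, S2, S3, S4, S6}.
P(S) = 0.4 + 0.256 + 0.087 + 0.042 + 0.099 = 0.884.
P(D ∩ S) = 0.239·0.4 + 0.16·0.256 + 0.157·0.087 + 0.152·0.042 + 0.231·0.099 = 0.0956 + 0.04096 + 0.013659 + 0.006384 + 0.022869 = 0.179472.
P(D | S) = 0.179472 / 0.884 = 0.203023…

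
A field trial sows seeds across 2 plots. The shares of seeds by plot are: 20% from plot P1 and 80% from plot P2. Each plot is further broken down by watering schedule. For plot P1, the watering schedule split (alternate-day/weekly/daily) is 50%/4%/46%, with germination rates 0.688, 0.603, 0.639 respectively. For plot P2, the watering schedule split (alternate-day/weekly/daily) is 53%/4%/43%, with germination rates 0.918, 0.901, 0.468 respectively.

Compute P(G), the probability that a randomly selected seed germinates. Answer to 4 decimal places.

0.7115

P(G|P1) = 0.5·0.688 + 0.04·0.603 + 0.46·0.639 = 0.344 + 0.02412 + 0.29394 = 0.66206
P(G|P2) = 0.53·0.918 + 0.04·0.901 + 0.43·0.468 = 0.48654 + 0.03604 + 0.20124 = 0.72382
Then overall,
P(G) = 0.2·0.66206 + 0.8·0.72382
      = 0.132412 + 0.579056 = 0.711468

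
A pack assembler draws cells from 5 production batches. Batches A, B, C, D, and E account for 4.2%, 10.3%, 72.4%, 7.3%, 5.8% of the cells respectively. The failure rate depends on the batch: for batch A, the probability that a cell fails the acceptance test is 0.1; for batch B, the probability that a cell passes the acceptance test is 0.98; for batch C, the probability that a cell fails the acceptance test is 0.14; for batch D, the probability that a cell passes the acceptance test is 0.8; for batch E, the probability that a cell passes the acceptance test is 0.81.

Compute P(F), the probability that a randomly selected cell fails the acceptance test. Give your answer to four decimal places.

P(F|B) = 1 − 0.98 = 0.02.
P(F|D) = 1 − 0.8 = 0.2.
P(F|E) = 1 − 0.81 = 0.19.
P(F) = P(F|A)·P(A) + P(F|B)·P(B) + P(F|C)·P(C) + P(F|D)·P(D) + P(F|E)·P(E)
      = 0.1·0.042 + 0.02·0.103 + 0.14·0.724 + 0.2·0.073 + 0.19·0.058
      = 0.0042 + 0.00206 + 0.10136 + 0.0146 + 0.01102 = 0.13324

P(F) ≈ 0.1332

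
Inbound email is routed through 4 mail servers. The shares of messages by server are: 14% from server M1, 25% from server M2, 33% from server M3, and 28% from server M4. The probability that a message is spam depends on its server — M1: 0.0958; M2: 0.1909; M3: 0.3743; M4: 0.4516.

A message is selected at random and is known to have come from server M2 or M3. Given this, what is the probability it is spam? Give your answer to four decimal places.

P(S|J) ≈ 0.2952

Let J = {M2, M3}.
P(J) = 0.25 + 0.33 = 0.58.
P(S ∩ J) = 0.1909·0.25 + 0.3743·0.33 = 0.047725 + 0.123519 = 0.171244.
P(S | J) = 0.171244 / 0.58 = 0.295248…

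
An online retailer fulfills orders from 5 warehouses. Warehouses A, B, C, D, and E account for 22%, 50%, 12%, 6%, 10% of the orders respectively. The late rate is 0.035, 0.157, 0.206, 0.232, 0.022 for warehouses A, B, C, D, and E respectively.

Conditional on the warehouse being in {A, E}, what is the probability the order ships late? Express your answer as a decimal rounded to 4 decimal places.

P(L|S) ≈ 0.0309

Let S = {A, E}.
P(S) = 0.22 + 0.1 = 0.32.
P(L ∩ S) = 0.035·0.22 + 0.022·0.1 = 0.0077 + 0.0022 = 0.0099.
P(L | S) = 0.0099 / 0.32 = 0.030938…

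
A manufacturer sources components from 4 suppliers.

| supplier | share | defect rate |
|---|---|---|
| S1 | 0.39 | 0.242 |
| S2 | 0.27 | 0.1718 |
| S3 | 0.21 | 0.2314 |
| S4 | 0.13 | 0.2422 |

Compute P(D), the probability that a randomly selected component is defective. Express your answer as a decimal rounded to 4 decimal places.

0.2208

Using total probability over the partition,
P(D) = P(D|S1)·P(S1) + P(D|S2)·P(S2) + P(D|S3)·P(S3) + P(D|S4)·P(S4)
      = 0.242·0.39 + 0.1718·0.27 + 0.2314·0.21 + 0.2422·0.13
      = 0.09438 + 0.046386 + 0.048594 + 0.031486 = 0.220846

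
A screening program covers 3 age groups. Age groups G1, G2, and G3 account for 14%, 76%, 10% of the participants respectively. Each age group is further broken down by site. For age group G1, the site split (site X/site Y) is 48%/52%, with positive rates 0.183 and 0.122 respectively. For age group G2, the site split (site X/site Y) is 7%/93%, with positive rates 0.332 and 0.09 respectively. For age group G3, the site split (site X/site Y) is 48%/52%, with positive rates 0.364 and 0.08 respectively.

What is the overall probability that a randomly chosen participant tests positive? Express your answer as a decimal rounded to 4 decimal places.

P(T|G1) = 0.48·0.183 + 0.52·0.122 = 0.08784 + 0.06344 = 0.15128
P(T|G2) = 0.07·0.332 + 0.93·0.09 = 0.02324 + 0.0837 = 0.10694
P(T|G3) = 0.48·0.364 + 0.52·0.08 = 0.17472 + 0.0416 = 0.21632
By total probability over the outer partition,
P(T) = 0.14·0.15128 + 0.76·0.10694 + 0.1·0.21632
      = 0.0211792 + 0.0812744 + 0.021632 = 0.1240856

P(T) ≈ 0.1241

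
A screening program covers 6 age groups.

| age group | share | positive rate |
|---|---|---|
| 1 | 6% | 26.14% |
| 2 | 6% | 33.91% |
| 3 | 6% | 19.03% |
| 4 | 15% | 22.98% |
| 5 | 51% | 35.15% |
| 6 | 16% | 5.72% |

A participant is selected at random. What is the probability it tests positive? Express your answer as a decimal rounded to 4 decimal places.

0.2703

By the law of total probability,
P(T) = P(T|1)·P(1) + P(T|2)·P(2) + P(T|3)·P(3) + P(T|4)·P(4) + P(T|5)·P(5) + P(T|6)·P(6)
      = 0.2614·0.06 + 0.3391·0.06 + 0.1903·0.06 + 0.2298·0.15 + 0.3515·0.51 + 0.0572·0.16
      = 0.015684 + 0.020346 + 0.011418 + 0.03447 + 0.179265 + 0.009152 = 0.270335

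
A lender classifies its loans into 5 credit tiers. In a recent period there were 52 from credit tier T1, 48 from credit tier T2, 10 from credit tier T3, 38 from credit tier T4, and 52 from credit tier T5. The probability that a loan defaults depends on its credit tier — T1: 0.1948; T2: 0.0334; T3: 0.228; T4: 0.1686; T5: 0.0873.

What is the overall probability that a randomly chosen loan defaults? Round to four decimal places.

Total: 52 + 48 + 10 + 38 + 52 = 200.
P(T1) = 52/200 = 0.26. P(T2) = 48/200 = 0.24. P(T3) = 10/200 = 0.05. P(T4) = 38/200 = 0.19. P(T5) = 52/200 = 0.26.
P(D) = P(D|T1)·P(T1) + P(D|T2)·P(T2) + P(D|T3)·P(T3) + P(D|T4)·P(T4) + P(D|T5)·P(T5)
      = 0.1948·0.26 + 0.0334·0.24 + 0.228·0.05 + 0.1686·0.19 + 0.0873·0.26
      = 0.050648 + 0.008016 + 0.0114 + 0.032034 + 0.022698 = 0.124796

0.1248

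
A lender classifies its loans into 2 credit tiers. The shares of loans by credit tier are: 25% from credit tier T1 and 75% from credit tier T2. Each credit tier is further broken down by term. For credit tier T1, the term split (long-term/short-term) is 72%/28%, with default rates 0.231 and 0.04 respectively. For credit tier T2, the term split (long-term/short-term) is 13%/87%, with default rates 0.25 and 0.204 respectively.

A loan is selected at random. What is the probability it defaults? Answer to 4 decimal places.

0.2019

P(D|T1) = 0.72·0.231 + 0.28·0.04 = 0.16632 + 0.0112 = 0.17752
P(D|T2) = 0.13·0.25 + 0.87·0.204 = 0.0325 + 0.17748 = 0.20998
By total probability over the outer partition,
P(D) = 0.25·0.17752 + 0.75·0.20998
      = 0.04438 + 0.157485 = 0.201865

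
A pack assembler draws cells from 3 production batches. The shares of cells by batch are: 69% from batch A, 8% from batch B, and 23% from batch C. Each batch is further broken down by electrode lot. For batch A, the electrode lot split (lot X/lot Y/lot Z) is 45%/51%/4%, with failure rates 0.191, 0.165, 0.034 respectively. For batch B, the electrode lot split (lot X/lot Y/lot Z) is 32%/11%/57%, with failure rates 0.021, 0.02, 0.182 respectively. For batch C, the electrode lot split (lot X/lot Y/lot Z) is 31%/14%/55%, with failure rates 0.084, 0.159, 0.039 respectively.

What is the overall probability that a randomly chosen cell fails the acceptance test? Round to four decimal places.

P(F|A) = 0.45·0.191 + 0.51·0.165 + 0.04·0.034 = 0.08595 + 0.08415 + 0.00136 = 0.17146
P(F|B) = 0.32·0.021 + 0.11·0.02 + 0.57·0.182 = 0.00672 + 0.0022 + 0.10374 = 0.11266
P(F|C) = 0.31·0.084 + 0.14·0.159 + 0.55·0.039 = 0.02604 + 0.02226 + 0.02145 = 0.06975
Then overall,
P(F) = 0.69·0.17146 + 0.08·0.11266 + 0.23·0.06975
      = 0.1183074 + 0.0090128 + 0.0160425 = 0.1433627

P(F) ≈ 0.1434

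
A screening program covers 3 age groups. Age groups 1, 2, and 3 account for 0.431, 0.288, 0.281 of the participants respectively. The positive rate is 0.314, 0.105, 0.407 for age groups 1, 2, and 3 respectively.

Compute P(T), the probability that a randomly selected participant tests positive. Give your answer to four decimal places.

Using total probability over the partition,
P(T) = P(T|1)·P(1) + P(T|2)·P(2) + P(T|3)·P(3)
      = 0.314·0.431 + 0.105·0.288 + 0.407·0.281
      = 0.135334 + 0.03024 + 0.114367 = 0.279941

0.2799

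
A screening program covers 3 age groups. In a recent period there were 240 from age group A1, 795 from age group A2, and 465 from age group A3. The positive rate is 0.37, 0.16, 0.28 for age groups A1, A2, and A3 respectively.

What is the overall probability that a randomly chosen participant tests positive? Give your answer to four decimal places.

0.2308

Total: 240 + 795 + 465 = 1500.
P(A1) = 240/1500 = 0.16. P(A2) = 795/1500 = 0.53. P(A3) = 465/1500 = 0.31.
Summing over the partition,
P(T) = P(T|A1)·P(A1) + P(T|A2)·P(A2) + P(T|A3)·P(A3)
      = 0.37·0.16 + 0.16·0.53 + 0.28·0.31
      = 0.0592 + 0.0848 + 0.0868 = 0.2308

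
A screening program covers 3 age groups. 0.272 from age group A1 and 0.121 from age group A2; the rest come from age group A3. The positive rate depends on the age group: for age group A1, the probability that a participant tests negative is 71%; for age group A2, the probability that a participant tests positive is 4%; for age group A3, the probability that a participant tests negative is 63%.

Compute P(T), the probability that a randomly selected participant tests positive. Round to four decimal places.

P(A3) = 1 − (0.272 + 0.121) = 0.607.
P(T|A1) = 1 − 0.71 = 0.29.
P(T|A3) = 1 − 0.63 = 0.37.
Using total probability over the partition,
P(T) = P(T|A1)·P(A1) + P(T|A2)·P(A2) + P(T|A3)·P(A3)
      = 0.29·0.272 + 0.04·0.121 + 0.37·0.607
      = 0.07888 + 0.00484 + 0.22459 = 0.30831

P(T) ≈ 0.3083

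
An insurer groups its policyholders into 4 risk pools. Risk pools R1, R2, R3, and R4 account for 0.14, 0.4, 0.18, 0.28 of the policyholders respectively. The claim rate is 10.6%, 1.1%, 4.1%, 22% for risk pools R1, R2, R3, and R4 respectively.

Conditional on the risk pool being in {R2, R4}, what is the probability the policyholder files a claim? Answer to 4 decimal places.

0.0971

Let S = {R2, R4}.
P(S) = 0.4 + 0.28 = 0.68.
P(C ∩ S) = 0.011·0.4 + 0.22·0.28 = 0.0044 + 0.0616 = 0.066.
P(C | S) = 0.066 / 0.68 = 0.097059…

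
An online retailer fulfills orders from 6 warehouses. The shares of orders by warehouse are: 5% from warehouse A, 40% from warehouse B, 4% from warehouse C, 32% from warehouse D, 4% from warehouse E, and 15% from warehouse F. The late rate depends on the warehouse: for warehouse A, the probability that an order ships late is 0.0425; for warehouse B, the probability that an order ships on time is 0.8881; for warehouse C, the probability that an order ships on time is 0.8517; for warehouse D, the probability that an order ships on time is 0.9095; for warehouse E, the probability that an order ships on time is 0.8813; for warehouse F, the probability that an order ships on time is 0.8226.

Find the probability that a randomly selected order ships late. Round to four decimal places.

P(L) ≈ 0.1131

P(L|B) = 1 − 0.8881 = 0.1119.
P(L|C) = 1 − 0.8517 = 0.1483.
P(L|D) = 1 − 0.9095 = 0.0905.
P(L|E) = 1 − 0.8813 = 0.1187.
P(L|F) = 1 − 0.8226 = 0.1774.
P(L) = P(L|A)·P(A) + P(L|B)·P(B) + P(L|C)·P(C) + P(L|D)·P(D) + P(L|E)·P(E) + P(L|F)·P(F)
      = 0.0425·0.05 + 0.1119·0.4 + 0.1483·0.04 + 0.0905·0.32 + 0.1187·0.04 + 0.1774·0.15
      = 0.002125 + 0.04476 + 0.005932 + 0.02896 + 0.004748 + 0.02661 = 0.113135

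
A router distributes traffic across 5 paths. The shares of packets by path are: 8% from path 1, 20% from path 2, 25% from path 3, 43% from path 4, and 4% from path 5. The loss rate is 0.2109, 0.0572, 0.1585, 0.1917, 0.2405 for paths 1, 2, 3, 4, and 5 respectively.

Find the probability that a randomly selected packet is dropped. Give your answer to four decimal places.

By the law of total probability,
P(L) = P(L|1)·P(1) + P(L|2)·P(2) + P(L|3)·P(3) + P(L|4)·P(4) + P(L|5)·P(5)
      = 0.2109·0.08 + 0.0572·0.2 + 0.1585·0.25 + 0.1917·0.43 + 0.2405·0.04
      = 0.016872 + 0.01144 + 0.039625 + 0.082431 + 0.00962 = 0.159988

P(L) ≈ 0.1600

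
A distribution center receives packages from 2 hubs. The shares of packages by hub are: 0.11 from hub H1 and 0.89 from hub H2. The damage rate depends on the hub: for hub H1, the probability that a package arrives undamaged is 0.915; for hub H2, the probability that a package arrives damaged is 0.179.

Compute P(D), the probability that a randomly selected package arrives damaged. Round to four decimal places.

P(D) ≈ 0.1687

P(D|H1) = 1 − 0.915 = 0.085.
P(D) = P(D|H1)·P(H1) + P(D|H2)·P(H2)
      = 0.085·0.11 + 0.179·0.89
      = 0.00935 + 0.15931 = 0.16866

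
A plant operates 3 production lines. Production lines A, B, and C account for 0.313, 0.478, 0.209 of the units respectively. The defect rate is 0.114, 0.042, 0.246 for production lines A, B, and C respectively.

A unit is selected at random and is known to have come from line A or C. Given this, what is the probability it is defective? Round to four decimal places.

P(D|S) ≈ 0.1669

Let S = {A, C}.
P(S) = 0.313 + 0.209 = 0.522.
P(D ∩ S) = 0.114·0.313 + 0.246·0.209 = 0.035682 + 0.051414 = 0.087096.
P(D | S) = 0.087096 / 0.522 = 0.166851…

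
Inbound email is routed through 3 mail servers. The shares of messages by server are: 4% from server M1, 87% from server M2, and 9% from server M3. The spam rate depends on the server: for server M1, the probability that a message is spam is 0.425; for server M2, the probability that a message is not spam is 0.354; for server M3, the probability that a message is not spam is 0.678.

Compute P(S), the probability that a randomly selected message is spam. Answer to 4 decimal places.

0.6080

P(S|M2) = 1 − 0.354 = 0.646.
P(S|M3) = 1 − 0.678 = 0.322.
Using total probability over the partition,
P(S) = P(S|M1)·P(M1) + P(S|M2)·P(M2) + P(S|M3)·P(M3)
      = 0.425·0.04 + 0.646·0.87 + 0.322·0.09
      = 0.017 + 0.56202 + 0.02898 = 0.608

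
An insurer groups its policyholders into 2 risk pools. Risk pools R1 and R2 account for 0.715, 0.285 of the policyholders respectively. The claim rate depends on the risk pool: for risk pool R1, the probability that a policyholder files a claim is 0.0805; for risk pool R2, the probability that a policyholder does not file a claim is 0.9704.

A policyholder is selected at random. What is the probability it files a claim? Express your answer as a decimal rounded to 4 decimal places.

P(C|R2) = 1 − 0.9704 = 0.0296.
By the law of total probability,
P(C) = P(C|R1)·P(R1) + P(C|R2)·P(R2)
      = 0.0805·0.715 + 0.0296·0.285
      = 0.0575575 + 0.008436 = 0.0659935

P(C) ≈ 0.0660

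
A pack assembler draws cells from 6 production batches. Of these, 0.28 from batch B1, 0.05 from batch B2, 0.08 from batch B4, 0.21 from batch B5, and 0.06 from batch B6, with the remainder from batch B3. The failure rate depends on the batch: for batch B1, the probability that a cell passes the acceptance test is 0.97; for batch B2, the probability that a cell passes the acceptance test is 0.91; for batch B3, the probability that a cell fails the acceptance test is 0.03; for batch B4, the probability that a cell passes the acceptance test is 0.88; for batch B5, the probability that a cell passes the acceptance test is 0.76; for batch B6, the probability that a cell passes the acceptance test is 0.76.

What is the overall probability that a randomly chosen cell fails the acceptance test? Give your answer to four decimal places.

P(B3) = 1 − (0.28 + 0.05 + 0.08 + 0.21 + 0.06) = 0.32.
P(F|B1) = 1 − 0.97 = 0.03.
P(F|B2) = 1 − 0.91 = 0.09.
P(F|B4) = 1 − 0.88 = 0.12.
P(F|B5) = 1 − 0.76 = 0.24.
P(F|B6) = 1 − 0.76 = 0.24.
P(F) = P(F|B1)·P(B1) + P(F|B2)·P(B2) + P(F|B3)·P(B3) + P(F|B4)·P(B4) + P(F|B5)·P(B5) + P(F|B6)·P(B6)
      = 0.03·0.28 + 0.09·0.05 + 0.03·0.32 + 0.12·0.08 + 0.24·0.21 + 0.24·0.06
      = 0.0084 + 0.0045 + 0.0096 + 0.0096 + 0.0504 + 0.0144 = 0.0969

P(F) ≈ 0.0969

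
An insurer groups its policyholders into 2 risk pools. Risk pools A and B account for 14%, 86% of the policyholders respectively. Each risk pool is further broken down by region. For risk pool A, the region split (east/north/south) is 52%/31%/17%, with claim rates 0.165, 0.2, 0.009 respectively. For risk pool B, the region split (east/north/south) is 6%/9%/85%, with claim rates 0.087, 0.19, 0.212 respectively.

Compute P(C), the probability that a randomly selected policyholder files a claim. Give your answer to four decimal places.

P(C|A) = 0.52·0.165 + 0.31·0.2 + 0.17·0.009 = 0.0858 + 0.062 + 0.00153 = 0.14933
P(C|B) = 0.06·0.087 + 0.09·0.19 + 0.85·0.212 = 0.00522 + 0.0171 + 0.1802 = 0.20252
By total probability over the outer partition,
P(C) = 0.14·0.14933 + 0.86·0.20252
      = 0.0209062 + 0.1741672 = 0.1950734

P(C) ≈ 0.1951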